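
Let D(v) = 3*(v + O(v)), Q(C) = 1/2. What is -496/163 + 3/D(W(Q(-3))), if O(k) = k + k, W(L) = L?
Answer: -1162/489 ≈ -2.3763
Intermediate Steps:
Q(C) = 1/2 (Q(C) = 1*(1/2) = 1/2)
O(k) = 2*k
D(v) = 9*v (D(v) = 3*(v + 2*v) = 3*(3*v) = 9*v)
-496/163 + 3/D(W(Q(-3))) = -496/163 + 3/((9*(1/2))) = -496*1/163 + 3/(9/2) = -496/163 + 3*(2/9) = -496/163 + 2/3 = -1162/489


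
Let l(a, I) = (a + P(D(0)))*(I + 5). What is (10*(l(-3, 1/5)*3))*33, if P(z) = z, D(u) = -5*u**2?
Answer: -15444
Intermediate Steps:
l(a, I) = a*(5 + I) (l(a, I) = (a - 5*0**2)*(I + 5) = (a - 5*0)*(5 + I) = (a + 0)*(5 + I) = a*(5 + I))
(10*(l(-3, 1/5)*3))*33 = (10*(-3*(5 + 1/5)*3))*33 = (10*(-3*26/5*3))*33 = (10*(-78/5*3))*33 = (10*(-234/5))*33 = -468*33 = -15444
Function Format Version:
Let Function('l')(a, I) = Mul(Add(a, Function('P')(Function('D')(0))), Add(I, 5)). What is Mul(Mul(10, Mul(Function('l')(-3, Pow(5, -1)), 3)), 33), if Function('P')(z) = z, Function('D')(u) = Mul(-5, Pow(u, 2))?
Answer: -15444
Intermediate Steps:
Function('l')(a, I) = Mul(a, Add(5, I)) (Function('l')(a, I) = Mul(Add(a, Mul(-5, Pow(0, 2))), Add(I, 5)) = Mul(Add(a, Mul(-5, 0)), Add(5, I)) = Mul(Add(a, 0), Add(5, I)) = Mul(a, Add(5, I)))
Mul(Mul(10, Mul(Function('l')(-3, Pow(5, -1)), 3)), 33) = Mul(Mul(10, Mul(Mul(-3, Add(5, Pow(5, -1))), 3)), 33) = Mul(Mul(10, Mul(Mul(-3, Add(5, Rational(1, 5))), 3)), 33) = Mul(Mul(10, Mul(Mul(-3, Rational(26, 5)), 3)), 33) = Mul(Mul(10, Mul(Rational(-78, 5), 3)), 33) = Mul(Mul(10, Rational(-234, 5)), 33) = Mul(-468, 33) = -15444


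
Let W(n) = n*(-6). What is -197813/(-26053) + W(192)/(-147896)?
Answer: 3660720563/481641811 ≈ 7.6005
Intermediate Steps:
W(n) = -6*n
-197813/(-26053) + W(192)/(-147896) = -197813/(-26053) - 6*192/(-147896) = -197813*(-1/26053) - 1152*(-1/147896) = 197813/26053 + 144/18487 = 3660720563/481641811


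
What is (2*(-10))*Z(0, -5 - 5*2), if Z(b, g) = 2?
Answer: -40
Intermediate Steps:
(2*(-10))*Z(0, -5 - 5*2) = (2*(-10))*2 = -20*2 = -40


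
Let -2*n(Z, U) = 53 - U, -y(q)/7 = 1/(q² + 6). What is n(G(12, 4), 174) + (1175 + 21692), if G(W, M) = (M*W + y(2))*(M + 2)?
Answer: 45855/2 ≈ 22928.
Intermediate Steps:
y(q) = -7/(6 + q²) (y(q) = -7/(q² + 6) = -7/(6 + q²))
G(W, M) = (2 + M)*(-7/10 + M*W) (G(W, M) = (M*W - 7/(6 + 2²))*(M + 2) = (M*W - 7/(6 + 4))*(2 + M) = (M*W - 7/10)*(2 + M) = (-7/10 + M*W)*(2 + M) = (2 + M)*(-7/10 + M*W))
n(Z, U) = -53/2 + U/2 (n(Z, U) = -(53 - U)/2 = -53/2 + U/2)
n(G(12, 4), 174) + (1175 + 21692) = (-53/2 + (½)*174) + (1175 + 21692) = (-53/2 + 87) + 22867 = 121/2 + 22867 = 45855/2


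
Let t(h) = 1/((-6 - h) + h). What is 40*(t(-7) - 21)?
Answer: -2540/3 ≈ -846.67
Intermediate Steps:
t(h) = -⅙ (t(h) = 1/(-6) = -⅙)
40*(t(-7) - 21) = 40*(-⅙ - 21) = 40*(-127/6) = -2540/3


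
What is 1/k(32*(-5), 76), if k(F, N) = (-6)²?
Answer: 1/36 ≈ 0.027778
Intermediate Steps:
k(F, N) = 36
1/k(32*(-5), 76) = 1/36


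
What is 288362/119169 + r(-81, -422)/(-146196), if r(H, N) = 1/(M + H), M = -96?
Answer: 829094975297/342633278772 ≈ 2.4198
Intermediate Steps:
r(H, N) = 1/(-96 + H)
288362/119169 + r(-81, -422)/(-146196) = 288362/119169 + 1/(-96 - 81*(-146196)) = 288362*(1/119169) - 1/146196/(-177) = 288362/119169 - 1/177*(-1/146196) = 288362/119169 + 1/25876692 = 829094975297/342633278772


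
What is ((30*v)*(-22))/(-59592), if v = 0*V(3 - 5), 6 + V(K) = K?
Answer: 0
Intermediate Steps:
V(K) = -6 + K
v = 0 (v = 0*(-6 + (3 - 5)) = 0*(-6 - 2) = 0*(-8) = 0)
((30*v)*(-22))/(-59592) = ((30*0)*(-22))/(-59592) = (0*(-22))*(-1/59592) = 0*(-1/59592) = 0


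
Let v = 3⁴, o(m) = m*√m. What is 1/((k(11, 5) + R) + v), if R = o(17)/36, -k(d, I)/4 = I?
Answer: 79056/4817503 - 612*√17/4817503 ≈ 0.015886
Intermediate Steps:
o(m) = m^(3/2)
k(d, I) = -4*I
R = 17*√17/36 (R = 17^(3/2)/36 = (17*√17)*(1/36) = 17*√17/36 ≈ 1.9470)
v = 81
1/((k(11, 5) + R) + v) = 1/((-4*5 + 17*√17/36) + 81) = 1/((-20 + 17*√17/36) + 81) = 1/(61 + 17*√17/36)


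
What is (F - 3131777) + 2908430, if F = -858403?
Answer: -1081750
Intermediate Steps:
(F - 3131777) + 2908430 = (-858403 - 3131777) + 2908430 = -3990180 + 2908430 = -1081750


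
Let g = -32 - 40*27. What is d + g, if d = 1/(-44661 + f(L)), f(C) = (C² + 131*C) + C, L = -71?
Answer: -54479105/48992 ≈ -1112.0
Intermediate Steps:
g = -1112 (g = -32 - 1080 = -1112)
f(C) = C² + 132*C
d = -1/48992 (d = 1/(-44661 - 71*(132 - 71)) = 1/(-44661 - 71*61) = 1/(-44661 - 4331) = 1/(-48992) = -1/48992 ≈ -2.0412e-5)
d + g = -1/48992 - 1112 = -54479105/48992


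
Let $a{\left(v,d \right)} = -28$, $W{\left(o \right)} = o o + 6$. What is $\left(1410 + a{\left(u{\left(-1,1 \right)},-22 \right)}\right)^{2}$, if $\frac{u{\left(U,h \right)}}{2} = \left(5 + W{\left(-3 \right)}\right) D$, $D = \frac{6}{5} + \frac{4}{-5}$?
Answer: $1909924$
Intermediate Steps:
$W{\left(o \right)} = 6 + o^{2}$ ($W{\left(o \right)} = o^{2} + 6 = 6 + o^{2}$)
$D = \frac{2}{5}$ ($D = 6 \cdot \frac{1}{5} + 4 \left(- \frac{1}{5}\right) = \frac{6}{5} - \frac{4}{5} = \frac{2}{5} \approx 0.4$)
$u{\left(U,h \right)} = 16$ ($u{\left(U,h \right)} = 2 \left(5 + \left(6 + \left(-3\right)^{2}\right)\right) \frac{2}{5} = 2 \left(5 + \left(6 + 9\right)\right) \frac{2}{5} = 2 \left(5 + 15\right) \frac{2}{5} = 2 \cdot 20 \cdot \frac{2}{5} = 2 \cdot 8 = 16$)
$\left(1410 + a{\left(u{\left(-1,1 \right)},-22 \right)}\right)^{2} = \left(1410 - 28\right)^{2} = 1382^{2} = 1909924$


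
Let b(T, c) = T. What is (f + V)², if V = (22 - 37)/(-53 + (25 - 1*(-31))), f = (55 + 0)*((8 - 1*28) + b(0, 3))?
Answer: 1221025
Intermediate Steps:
f = -1100 (f = (55 + 0)*((8 - 1*28) + 0) = 55*((8 - 28) + 0) = 55*(-20 + 0) = 55*(-20) = -1100)
V = -5 (V = -15/(-53 + (25 + 31)) = -15/(-53 + 56) = -15/3 = -15*⅓ = -5)
(f + V)² = (-1100 - 5)² = (-1105)² = 1221025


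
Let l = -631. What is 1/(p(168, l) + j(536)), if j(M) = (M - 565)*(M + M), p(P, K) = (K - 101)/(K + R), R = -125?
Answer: -63/1958483 ≈ -3.2168e-5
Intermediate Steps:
p(P, K) = (-101 + K)/(-125 + K) (p(P, K) = (K - 101)/(K - 125) = (-101 + K)/(-125 + K))
j(M) = 2*M*(-565 + M) (j(M) = (-565 + M)*(2*M) = 2*M*(-565 + M))
1/(p(168, l) + j(536)) = 1/((-101 - 631)/(-125 - 631) + 2*536*(-565 + 536)) = 1/(-732/(-756) + 2*536*(-29)) = 1/(-1/756*(-732) - 31088) = 1/(61/63 - 31088) = 1/(-1958483/63) = -63/1958483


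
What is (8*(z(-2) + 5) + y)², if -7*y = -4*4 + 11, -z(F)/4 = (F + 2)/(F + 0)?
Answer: 81225/49 ≈ 1657.7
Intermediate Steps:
z(F) = -4*(2 + F)/F (z(F) = -4*(F + 2)/(F + 0) = -4*(2 + F)/F)
y = 5/7 (y = -(-4*4 + 11)/7 = -(-16 + 11)/7 = -⅐*(-5) = 5/7 ≈ 0.71429)
(8*(z(-2) + 5) + y)² = (8*((-4 - 8/(-2)) + 5) + 5/7)² = (8*((-4 - 8*(-½)) + 5) + 5/7)² = (8*((-4 + 4) + 5) + 5/7)² = (8*(0 + 5) + 5/7)² = (8*5 + 5/7)² = (40 + 5/7)² = (285/7)² = 81225/49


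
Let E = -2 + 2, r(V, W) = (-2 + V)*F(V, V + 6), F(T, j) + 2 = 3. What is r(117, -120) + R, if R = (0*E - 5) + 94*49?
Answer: 4716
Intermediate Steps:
F(T, j) = 1 (F(T, j) = -2 + 3 = 1)
r(V, W) = -2 + V (r(V, W) = (-2 + V)*1 = -2 + V)
E = 0
R = 4601 (R = (0*0 - 5) + 94*49 = (0 - 5) + 4606 = -5 + 4606 = 4601)
r(117, -120) + R = (-2 + 117) + 4601 = 115 + 4601 = 4716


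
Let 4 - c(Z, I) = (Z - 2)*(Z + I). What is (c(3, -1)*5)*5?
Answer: 50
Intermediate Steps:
c(Z, I) = 4 - (-2 + Z)*(I + Z) (c(Z, I) = 4 - (Z - 2)*(Z + I) = 4 - (-2 + Z)*(I + Z))
(c(3, -1)*5)*5 = ((4 - 1*3² + 2*(-1) + 2*3 - 1*(-1)*3)*5)*5 = ((4 - 1*9 - 2 + 6 + 3)*5)*5 = ((4 - 9 - 2 + 6 + 3)*5)*5 = (2*5)*5 = 10*5 = 50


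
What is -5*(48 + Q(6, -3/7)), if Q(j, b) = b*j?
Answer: -1590/7 ≈ -227.14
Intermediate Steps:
-5*(48 + Q(6, -3/7)) = -5*(48 - 3/7*6) = -5*(48 - 18/7) = -5*318/7 = -1590/7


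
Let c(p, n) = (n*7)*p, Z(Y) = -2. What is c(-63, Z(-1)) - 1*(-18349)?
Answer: 19231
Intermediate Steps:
c(p, n) = 7*n*p (c(p, n) = (7*n)*p = 7*n*p)
c(-63, Z(-1)) - 1*(-18349) = 7*(-2)*(-63) - 1*(-18349) = 882 + 18349 = 19231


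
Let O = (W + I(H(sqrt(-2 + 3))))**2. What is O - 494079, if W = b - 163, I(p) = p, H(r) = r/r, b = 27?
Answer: -475854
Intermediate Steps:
H(r) = 1
W = -136 (W = 27 - 163 = -136)
O = 18225 (O = (-136 + 1)**2 = (-135)**2 = 18225)
O - 494079 = 18225 - 494079 = -475854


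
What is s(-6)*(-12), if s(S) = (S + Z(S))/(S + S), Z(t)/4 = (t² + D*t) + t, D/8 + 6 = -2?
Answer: 1650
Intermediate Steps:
D = -64 (D = -48 + 8*(-2) = -48 - 16 = -64)
Z(t) = -252*t + 4*t² (Z(t) = 4*((t² - 64*t) + t) = 4*(t² - 63*t) = -252*t + 4*t²)
s(S) = (S + 4*S*(-63 + S))/(2*S) (s(S) = (S + 4*S*(-63 + S))/(S + S) = (S + 4*S*(-63 + S))/((2*S)) = (S + 4*S*(-63 + S))*(1/(2*S)) = (S + 4*S*(-63 + S))/(2*S))
s(-6)*(-12) = (-251/2 + 2*(-6))*(-12) = (-251/2 - 12)*(-12) = -275/2*(-12) = 1650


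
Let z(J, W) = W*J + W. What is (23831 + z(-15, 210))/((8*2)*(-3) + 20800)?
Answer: 20891/20752 ≈ 1.0067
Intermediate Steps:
z(J, W) = W + J*W (z(J, W) = J*W + W = W + J*W)
(23831 + z(-15, 210))/((8*2)*(-3) + 20800) = (23831 + 210*(1 - 15))/((8*2)*(-3) + 20800) = (23831 + 210*(-14))/(16*(-3) + 20800) = (23831 - 2940)/(-48 + 20800) = 20891/20752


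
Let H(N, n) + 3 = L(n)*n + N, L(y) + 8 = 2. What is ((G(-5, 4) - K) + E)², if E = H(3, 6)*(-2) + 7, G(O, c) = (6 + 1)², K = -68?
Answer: 38416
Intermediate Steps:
G(O, c) = 49 (G(O, c) = 7² = 49)
L(y) = -6 (L(y) = -8 + 2 = -6)
H(N, n) = -3 + N - 6*n (H(N, n) = -3 + (-6*n + N) = -3 + (N - 6*n) = -3 + N - 6*n)
E = 79 (E = (-3 + 3 - 6*6)*(-2) + 7 = (-3 + 3 - 36)*(-2) + 7 = -36*(-2) + 7 = 72 + 7 = 79)
((G(-5, 4) - K) + E)² = ((49 - 1*(-68)) + 79)² = ((49 + 68) + 79)² = (117 + 79)² = 196² = 38416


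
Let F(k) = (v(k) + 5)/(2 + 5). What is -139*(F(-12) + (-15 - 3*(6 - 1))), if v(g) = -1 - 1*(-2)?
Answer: 28356/7 ≈ 4050.9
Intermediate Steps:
v(g) = 1 (v(g) = -1 + 2 = 1)
F(k) = 6/7 (F(k) = (1 + 5)/(2 + 5) = 6/7)
-139*(F(-12) + (-15 - 3*(6 - 1))) = -139*(6/7 + (-15 - 3*(6 - 1))) = -139*(6/7 + (-15 - 3*5)) = -139*(6/7 + (-15 - 15)) = -139*(6/7 - 30) = -139*(-204/7) = 28356/7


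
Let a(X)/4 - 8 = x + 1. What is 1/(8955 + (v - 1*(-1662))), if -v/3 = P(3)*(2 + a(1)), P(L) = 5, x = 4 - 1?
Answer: 1/9867 ≈ 0.00010135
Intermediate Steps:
x = 3
a(X) = 48 (a(X) = 32 + 4*(3 + 1) = 32 + 4*4 = 32 + 16 = 48)
v = -750 (v = -15*(2 + 48) = -15*50 = -3*250 = -750)
1/(8955 + (v - 1*(-1662))) = 1/(8955 + (-750 - 1*(-1662))) = 1/(8955 + (-750 + 1662)) = 1/(8955 + 912) = 1/9867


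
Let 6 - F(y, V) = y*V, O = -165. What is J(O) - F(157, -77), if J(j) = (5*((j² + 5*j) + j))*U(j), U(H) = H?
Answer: -21655970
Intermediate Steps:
F(y, V) = 6 - V*y (F(y, V) = 6 - y*V = 6 - V*y)
J(j) = j*(5*j² + 30*j) (J(j) = (5*((j² + 5*j) + j))*j = (5*(j² + 6*j))*j = (5*j² + 30*j)*j = j*(5*j² + 30*j))
J(O) - F(157, -77) = 5*(-165)²*(6 - 165) - (6 - 1*(-77)*157) = 5*27225*(-159) - (6 + 12089) = -21643875 - 1*12095 = -21643875 - 12095 = -21655970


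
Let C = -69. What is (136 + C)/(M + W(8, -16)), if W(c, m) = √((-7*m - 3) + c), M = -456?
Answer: -10184/69273 - 67*√13/69273 ≈ -0.15050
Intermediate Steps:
W(c, m) = √(-3 + c - 7*m) (W(c, m) = √((-3 - 7*m) + c) = √(-3 + c - 7*m))
(136 + C)/(M + W(8, -16)) = (136 - 69)/(-456 + √(-3 + 8 - 7*(-16))) = 67/(-456 + √(-3 + 8 + 112)) = 67/(-456 + √117) = 67/(-456 + 3*√13)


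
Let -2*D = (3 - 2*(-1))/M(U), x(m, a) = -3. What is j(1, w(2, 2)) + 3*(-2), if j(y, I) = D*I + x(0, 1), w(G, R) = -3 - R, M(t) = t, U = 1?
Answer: 7/2 ≈ 3.5000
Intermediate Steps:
D = -5/2 (D = -(3 - 2*(-1))/(2*1) = -(3 + 2)/2 = -5/2 ≈ -2.5000)
j(y, I) = -3 - 5*I/2 (j(y, I) = -5*I/2 - 3 = -3 - 5*I/2)
j(1, w(2, 2)) + 3*(-2) = (-3 - 5*(-3 - 1*2)/2) + 3*(-2) = (-3 - 5*(-3 - 2)/2) - 6 = (-3 - 5/2*(-5)) - 6 = (-3 + 25/2) - 6 = 19/2 - 6 = 7/2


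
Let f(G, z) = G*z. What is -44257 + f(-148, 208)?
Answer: -75041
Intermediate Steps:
-44257 + f(-148, 208) = -44257 - 148*208 = -44257 - 30784 = -75041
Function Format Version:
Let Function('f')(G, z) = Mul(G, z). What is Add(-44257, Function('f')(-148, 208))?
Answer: -75041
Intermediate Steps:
Add(-44257, Function('f')(-148, 208)) = Add(-44257, Mul(-148, 208)) = Add(-44257, -30784) = -75041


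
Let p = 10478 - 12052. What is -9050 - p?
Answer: -7476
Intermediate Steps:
p = -1574
-9050 - p = -9050 - 1*(-1574) = -9050 + 1574 = -7476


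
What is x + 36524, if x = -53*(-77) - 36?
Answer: 40569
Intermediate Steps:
x = 4045 (x = 4081 - 36 = 4045)
x + 36524 = 4045 + 36524 = 40569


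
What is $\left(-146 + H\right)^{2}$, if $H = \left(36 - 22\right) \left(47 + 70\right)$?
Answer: $2226064$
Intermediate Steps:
$H = 1638$ ($H = 14 \cdot 117 = 1638$)
$\left(-146 + H\right)^{2} = \left(-146 + 1638\right)^{2} = 1492^{2} = 2226064$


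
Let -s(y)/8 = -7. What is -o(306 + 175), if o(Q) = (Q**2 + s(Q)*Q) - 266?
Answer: -258031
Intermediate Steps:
s(y) = 56 (s(y) = -8*(-7) = 56)
o(Q) = -266 + Q**2 + 56*Q (o(Q) = (Q**2 + 56*Q) - 266 = -266 + Q**2 + 56*Q)
-o(306 + 175) = -(-266 + (306 + 175)**2 + 56*(306 + 175)) = -(-266 + 481**2 + 56*481) = -(-266 + 231361 + 26936) = -1*258031 = -258031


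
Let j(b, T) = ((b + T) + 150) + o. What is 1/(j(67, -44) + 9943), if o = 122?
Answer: 1/10238 ≈ 9.7675e-5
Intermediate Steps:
j(b, T) = 272 + T + b (j(b, T) = ((b + T) + 150) + 122 = ((T + b) + 150) + 122 = (150 + T + b) + 122 = 272 + T + b)
1/(j(67, -44) + 9943) = 1/((272 - 44 + 67) + 9943) = 1/(295 + 9943) = 1/10238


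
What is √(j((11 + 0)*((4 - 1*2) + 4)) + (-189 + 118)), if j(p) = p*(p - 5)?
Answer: √3955 ≈ 62.889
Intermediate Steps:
j(p) = p*(-5 + p)
√(j((11 + 0)*((4 - 1*2) + 4)) + (-189 + 118)) = √(((11 + 0)*((4 - 1*2) + 4))*(-5 + (11 + 0)*((4 - 1*2) + 4)) + (-189 + 118)) = √((11*((4 - 2) + 4))*(-5 + 11*((4 - 2) + 4)) - 71) = √((11*(2 + 4))*(-5 + 11*(2 + 4)) - 71) = √((11*6)*(-5 + 11*6) - 71) = √(66*(-5 + 66) - 71) = √(66*61 - 71) = √(4026 - 71) = √3955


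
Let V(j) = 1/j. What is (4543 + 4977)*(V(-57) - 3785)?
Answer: -2053901920/57 ≈ -3.6033e+7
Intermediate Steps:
(4543 + 4977)*(V(-57) - 3785) = (4543 + 4977)*(1/(-57) - 3785) = 9520*(-1/57 - 3785) = 9520*(-215746/57) = -2053901920/57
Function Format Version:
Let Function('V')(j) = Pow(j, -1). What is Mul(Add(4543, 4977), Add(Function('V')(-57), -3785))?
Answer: Rational(-2053901920, 57) ≈ -3.6033e+7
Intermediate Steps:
Mul(Add(4543, 4977), Add(Function('V')(-57), -3785)) = Mul(Add(4543, 4977), Add(Pow(-57, -1), -3785)) = Mul(9520, Add(Rational(-1, 57), -3785)) = Mul(9520, Rational(-215746, 57)) = Rational(-2053901920, 57)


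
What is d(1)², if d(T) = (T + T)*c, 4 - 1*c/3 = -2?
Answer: 1296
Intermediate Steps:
c = 18 (c = 12 - 3*(-2) = 12 + 6 = 18)
d(T) = 36*T (d(T) = (T + T)*18 = (2*T)*18 = 36*T)
d(1)² = (36*1)² = 36² = 1296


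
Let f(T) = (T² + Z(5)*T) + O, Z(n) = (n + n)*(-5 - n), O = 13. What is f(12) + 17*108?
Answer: 793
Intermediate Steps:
Z(n) = 2*n*(-5 - n) (Z(n) = (2*n)*(-5 - n) = 2*n*(-5 - n))
f(T) = 13 + T² - 100*T (f(T) = (T² + (-2*5*(5 + 5))*T) + 13 = (T² + (-2*5*10)*T) + 13 = (T² - 100*T) + 13 = 13 + T² - 100*T)
f(12) + 17*108 = (13 + 12² - 100*12) + 17*108 = (13 + 144 - 1200) + 1836 = -1043 + 1836 = 793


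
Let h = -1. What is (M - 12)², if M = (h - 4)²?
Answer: 169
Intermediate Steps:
M = 25 (M = (-1 - 4)² = (-5)² = 25)
(M - 12)² = (25 - 12)² = 13² = 169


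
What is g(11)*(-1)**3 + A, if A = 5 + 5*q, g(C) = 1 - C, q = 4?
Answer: 35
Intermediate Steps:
A = 25 (A = 5 + 5*4 = 5 + 20 = 25)
g(11)*(-1)**3 + A = (1 - 1*11)*(-1)**3 + 25 = (1 - 11)*(-1) + 25 = -10*(-1) + 25 = 10 + 25 = 35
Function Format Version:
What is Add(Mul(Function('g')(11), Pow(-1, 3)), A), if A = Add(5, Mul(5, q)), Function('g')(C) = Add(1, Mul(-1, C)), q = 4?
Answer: 35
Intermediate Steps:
A = 25 (A = Add(5, Mul(5, 4)) = Add(5, 20) = 25)
Add(Mul(Function('g')(11), Pow(-1, 3)), A) = Add(Mul(Add(1, Mul(-1, 11)), Pow(-1, 3)), 25) = Add(Mul(Add(1, -11), -1), 25) = Add(Mul(-10, -1), 25) = Add(10, 25) = 35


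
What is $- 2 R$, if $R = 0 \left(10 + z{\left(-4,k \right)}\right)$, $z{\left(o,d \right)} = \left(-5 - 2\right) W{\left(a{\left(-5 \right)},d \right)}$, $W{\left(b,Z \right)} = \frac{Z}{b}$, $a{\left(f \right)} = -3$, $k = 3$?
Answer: $0$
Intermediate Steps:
$z{\left(o,d \right)} = \frac{7 d}{3}$ ($z{\left(o,d \right)} = \left(-5 - 2\right) \frac{d}{-3} = - 7 d \left(- \frac{1}{3}\right) = - 7 \left(- \frac{d}{3}\right) = \frac{7 d}{3}$)
$R = 0$ ($R = 0 \left(10 + \frac{7}{3} \cdot 3\right) = 0 \left(10 + 7\right) = 0 \cdot 17 = 0$)
$- 2 R = \left(-2\right) 0 = 0$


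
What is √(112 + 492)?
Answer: 2*√151 ≈ 24.576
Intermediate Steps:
√(112 + 492) = √604 = 2*√151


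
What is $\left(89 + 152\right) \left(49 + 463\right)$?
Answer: $123392$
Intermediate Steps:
$\left(89 + 152\right) \left(49 + 463\right) = 241 \cdot 512 = 123392$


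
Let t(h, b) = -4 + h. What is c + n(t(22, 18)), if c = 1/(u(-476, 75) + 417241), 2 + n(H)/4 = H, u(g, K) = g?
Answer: 26672961/416765 ≈ 64.000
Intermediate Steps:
n(H) = -8 + 4*H
c = 1/416765 (c = 1/(-476 + 417241) = 1/416765 ≈ 2.3994e-6)
c + n(t(22, 18)) = 1/416765 + (-8 + 4*(-4 + 22)) = 1/416765 + (-8 + 4*18) = 1/416765 + (-8 + 72) = 1/416765 + 64 = 26672961/416765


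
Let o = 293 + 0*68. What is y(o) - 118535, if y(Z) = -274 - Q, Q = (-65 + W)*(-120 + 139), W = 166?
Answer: -120728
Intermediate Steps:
Q = 1919 (Q = (-65 + 166)*(-120 + 139) = 101*19 = 1919)
o = 293 (o = 293 + 0 = 293)
y(Z) = -2193 (y(Z) = -274 - 1*1919 = -274 - 1919 = -2193)
y(o) - 118535 = -2193 - 118535 = -120728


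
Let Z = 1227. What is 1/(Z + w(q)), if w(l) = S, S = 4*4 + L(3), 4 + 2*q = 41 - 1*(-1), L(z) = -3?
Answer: 1/1240 ≈ 0.00080645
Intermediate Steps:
q = 19 (q = -2 + (41 - 1*(-1))/2 = -2 + (41 + 1)/2 = -2 + (1/2)*42 = -2 + 21 = 19)
S = 13 (S = 4*4 - 3 = 16 - 3 = 13)
w(l) = 13
1/(Z + w(q)) = 1/(1227 + 13) = 1/1240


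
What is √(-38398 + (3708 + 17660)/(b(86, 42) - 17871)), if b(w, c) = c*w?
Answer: 5*I*√6373347558/2037 ≈ 195.96*I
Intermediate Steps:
√(-38398 + (3708 + 17660)/(b(86, 42) - 17871)) = √(-38398 + (3708 + 17660)/(42*86 - 17871)) = √(-38398 + 21368/(3612 - 17871)) = √(-38398 + 21368/(-14259)) = √(-38398 + 21368*(-1/14259)) = √(-38398 - 21368/14259) = √(-547538450/14259) = 5*I*√6373347558/2037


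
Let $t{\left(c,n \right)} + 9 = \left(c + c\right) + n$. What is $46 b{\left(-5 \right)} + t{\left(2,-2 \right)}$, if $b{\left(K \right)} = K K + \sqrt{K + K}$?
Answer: $1143 + 46 i \sqrt{10} \approx 1143.0 + 145.46 i$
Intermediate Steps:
$t{\left(c,n \right)} = -9 + n + 2 c$ ($t{\left(c,n \right)} = -9 + \left(\left(c + c\right) + n\right) = -9 + \left(2 c + n\right) = -9 + \left(n + 2 c\right) = -9 + n + 2 c$)
$b{\left(K \right)} = K^{2} + \sqrt{2} \sqrt{K}$ ($b{\left(K \right)} = K^{2} + \sqrt{2 K} = K^{2} + \sqrt{2} \sqrt{K}$)
$46 b{\left(-5 \right)} + t{\left(2,-2 \right)} = 46 \left(\left(-5\right)^{2} + \sqrt{2} \sqrt{-5}\right) - 7 = 46 \left(25 + \sqrt{2} i \sqrt{5}\right) - 7 = 46 \left(25 + i \sqrt{10}\right) - 7 = \left(1150 + 46 i \sqrt{10}\right) - 7 = 1143 + 46 i \sqrt{10}$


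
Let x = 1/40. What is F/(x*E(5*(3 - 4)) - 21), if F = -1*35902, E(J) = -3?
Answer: 1436080/843 ≈ 1703.5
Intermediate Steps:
x = 1/40 ≈ 0.025000
F = -35902
F/(x*E(5*(3 - 4)) - 21) = -35902/((1/40)*(-3) - 21) = -35902/(-3/40 - 21) = -35902/(-843/40) = -35902*(-40/843) = 1436080/843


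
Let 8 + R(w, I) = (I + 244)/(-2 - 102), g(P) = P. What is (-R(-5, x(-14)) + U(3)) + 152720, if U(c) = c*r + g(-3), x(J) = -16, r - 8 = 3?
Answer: 3971765/26 ≈ 1.5276e+5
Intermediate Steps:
r = 11 (r = 8 + 3 = 11)
R(w, I) = -269/26 - I/104 (R(w, I) = -8 + (I + 244)/(-2 - 102) = -8 + (244 + I)/(-104) = -8 + (244 + I)*(-1/104) = -8 + (-61/26 - I/104) = -269/26 - I/104)
U(c) = -3 + 11*c (U(c) = c*11 - 3 = 11*c - 3 = -3 + 11*c)
(-R(-5, x(-14)) + U(3)) + 152720 = (-(-269/26 - 1/104*(-16)) + (-3 + 11*3)) + 152720 = (-(-269/26 + 2/13) + (-3 + 33)) + 152720 = (-1*(-265/26) + 30) + 152720 = (265/26 + 30) + 152720 = 1045/26 + 152720 = 3971765/26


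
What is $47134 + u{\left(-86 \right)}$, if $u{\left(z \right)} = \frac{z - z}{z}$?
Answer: $47134$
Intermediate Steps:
$u{\left(z \right)} = 0$ ($u{\left(z \right)} = \frac{0}{z} = 0$)
$47134 + u{\left(-86 \right)} = 47134 + 0 = 47134$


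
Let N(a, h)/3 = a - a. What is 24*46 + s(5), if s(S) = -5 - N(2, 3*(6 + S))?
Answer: 1099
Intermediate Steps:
N(a, h) = 0 (N(a, h) = 3*(a - a) = 3*0 = 0)
s(S) = -5 (s(S) = -5 - 1*0 = -5 + 0 = -5)
24*46 + s(5) = 24*46 - 5 = 1104 - 5 = 1099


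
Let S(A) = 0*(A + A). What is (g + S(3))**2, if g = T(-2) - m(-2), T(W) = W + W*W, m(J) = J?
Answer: 16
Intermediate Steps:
T(W) = W + W**2
S(A) = 0 (S(A) = 0*(2*A) = 0)
g = 4 (g = -2*(1 - 2) - 1*(-2) = -2*(-1) + 2 = 2 + 2 = 4)
(g + S(3))**2 = (4 + 0)**2 = 4**2 = 16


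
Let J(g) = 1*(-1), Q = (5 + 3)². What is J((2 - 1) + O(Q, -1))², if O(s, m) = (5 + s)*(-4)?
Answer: 1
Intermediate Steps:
Q = 64 (Q = 8² = 64)
O(s, m) = -20 - 4*s
J(g) = -1
J((2 - 1) + O(Q, -1))² = (-1)² = 1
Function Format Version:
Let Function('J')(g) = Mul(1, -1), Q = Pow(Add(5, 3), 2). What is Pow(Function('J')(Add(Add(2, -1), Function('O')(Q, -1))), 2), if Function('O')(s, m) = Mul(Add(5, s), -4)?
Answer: 1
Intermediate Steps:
Q = 64 (Q = Pow(8, 2) = 64)
Function('O')(s, m) = Add(-20, Mul(-4, s))
Function('J')(g) = -1
Pow(Function('J')(Add(Add(2, -1), Function('O')(Q, -1))), 2) = Pow(-1, 2) = 1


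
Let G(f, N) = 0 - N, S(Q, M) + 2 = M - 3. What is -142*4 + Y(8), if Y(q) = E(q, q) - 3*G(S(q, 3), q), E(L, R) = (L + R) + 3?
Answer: -525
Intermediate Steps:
E(L, R) = 3 + L + R
S(Q, M) = -5 + M (S(Q, M) = -2 + (M - 3) = -2 + (-3 + M) = -5 + M)
G(f, N) = -N
Y(q) = 3 + 5*q (Y(q) = (3 + q + q) - (-3)*q = (3 + 2*q) + 3*q = 3 + 5*q)
-142*4 + Y(8) = -142*4 + (3 + 5*8) = -568 + (3 + 40) = -568 + 43 = -525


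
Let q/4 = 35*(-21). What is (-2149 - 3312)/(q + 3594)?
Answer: -5461/654 ≈ -8.3502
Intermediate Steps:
q = -2940 (q = 4*(35*(-21)) = 4*(-735) = -2940)
(-2149 - 3312)/(q + 3594) = (-2149 - 3312)/(-2940 + 3594) = -5461/654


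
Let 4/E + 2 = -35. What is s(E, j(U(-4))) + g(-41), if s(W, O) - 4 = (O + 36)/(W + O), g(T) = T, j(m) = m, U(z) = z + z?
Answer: -3034/75 ≈ -40.453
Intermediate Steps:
U(z) = 2*z
E = -4/37 (E = 4/(-2 - 35) = 4/(-37) = 4*(-1/37) = -4/37 ≈ -0.10811)
s(W, O) = 4 + (36 + O)/(O + W) (s(W, O) = 4 + (O + 36)/(W + O) = 4 + (36 + O)/(O + W))
s(E, j(U(-4))) + g(-41) = (36 + 4*(-4/37) + 5*(2*(-4)))/(2*(-4) - 4/37) - 41 = (36 - 16/37 + 5*(-8))/(-8 - 4/37) - 41 = (36 - 16/37 - 40)/(-300/37) - 41 = -37/300*(-164/37) - 41 = 41/75 - 41 = -3034/75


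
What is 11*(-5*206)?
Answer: -11330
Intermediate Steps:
11*(-5*206) = 11*(-1030) = -11330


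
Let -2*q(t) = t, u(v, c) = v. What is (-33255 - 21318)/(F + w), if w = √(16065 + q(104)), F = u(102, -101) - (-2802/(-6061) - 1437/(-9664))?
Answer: 18983273082953653463616/19670019817883886479 - 187232070152743047168*√16013/19670019817883886479 ≈ -239.43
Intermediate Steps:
q(t) = -t/2
F = 5938709223/58573504 (F = 102 - (-2802/(-6061) - 1437/(-9664)) = 102 - (-2802*(-1/6061) - 1437*(-1/9664)) = 102 - (2802/6061 + 1437/9664) = 102 - 1*35788185/58573504 = 102 - 35788185/58573504 = 5938709223/58573504 ≈ 101.39)
w = √16013 (w = √(16065 - ½*104) = √(16065 - 52) = √16013 ≈ 126.54)
(-33255 - 21318)/(F + w) = (-33255 - 21318)/(5938709223/58573504 + √16013) = -54573/(5938709223/58573504 + √16013)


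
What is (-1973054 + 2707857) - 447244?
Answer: 287559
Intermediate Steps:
(-1973054 + 2707857) - 447244 = 734803 - 447244 = 287559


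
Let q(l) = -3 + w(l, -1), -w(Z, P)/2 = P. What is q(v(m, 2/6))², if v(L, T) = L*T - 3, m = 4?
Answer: 1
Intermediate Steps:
w(Z, P) = -2*P
v(L, T) = -3 + L*T
q(l) = -1 (q(l) = -3 - 2*(-1) = -3 + 2 = -1)
q(v(m, 2/6))² = (-1)² = 1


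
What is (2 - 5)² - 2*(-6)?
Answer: 21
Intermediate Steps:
(2 - 5)² - 2*(-6) = (-3)² + 12 = 9 + 12 = 21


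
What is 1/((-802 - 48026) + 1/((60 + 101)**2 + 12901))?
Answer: -38822/1895600615 ≈ -2.0480e-5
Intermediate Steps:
1/((-802 - 48026) + 1/((60 + 101)**2 + 12901)) = 1/(-48828 + 1/(161**2 + 12901)) = 1/(-48828 + 1/(25921 + 12901)) = 1/(-48828 + 1/38822) = 1/(-1895600615/38822) = -38822/1895600615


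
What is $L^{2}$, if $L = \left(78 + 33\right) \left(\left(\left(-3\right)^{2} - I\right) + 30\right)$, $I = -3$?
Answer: $21734244$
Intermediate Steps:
$L = 4662$ ($L = \left(78 + 33\right) \left(\left(\left(-3\right)^{2} - -3\right) + 30\right) = 111 \left(\left(9 + 3\right) + 30\right) = 111 \left(12 + 30\right) = 111 \cdot 42 = 4662$)
$L^{2} = 4662^{2} = 21734244$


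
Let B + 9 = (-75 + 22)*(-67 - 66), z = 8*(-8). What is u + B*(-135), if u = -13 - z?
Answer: -950349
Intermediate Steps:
z = -64
B = 7040 (B = -9 + (-75 + 22)*(-67 - 66) = -9 - 53*(-133) = -9 + 7049 = 7040)
u = 51 (u = -13 - 1*(-64) = -13 + 64 = 51)
u + B*(-135) = 51 + 7040*(-135) = 51 - 950400 = -950349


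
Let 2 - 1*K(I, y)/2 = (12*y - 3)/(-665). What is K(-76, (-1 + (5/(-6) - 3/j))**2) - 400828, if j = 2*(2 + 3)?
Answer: -2855869894/7125 ≈ -4.0082e+5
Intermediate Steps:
j = 10 (j = 2*5 = 10)
K(I, y) = 2654/665 + 24*y/665 (K(I, y) = 4 - 2*(12*y - 3)/(-665) = 4 - 2*(-3 + 12*y)*(-1)/665 = 4 - 2*(3/665 - 12*y/665) = 4 + (-6/665 + 24*y/665) = 2654/665 + 24*y/665)
K(-76, (-1 + (5/(-6) - 3/j))**2) - 400828 = (2654/665 + 24*(-1 + (5/(-6) - 3/10))**2/665) - 400828 = (2654/665 + 24*(-1 + (5*(-1/6) - 3*1/10))**2/665) - 400828 = (2654/665 + 24*(-1 + (-5/6 - 3/10))**2/665) - 400828 = (2654/665 + 24*(-1 - 17/15)**2/665) - 400828 = (2654/665 + 24*(-32/15)**2/665) - 400828 = (2654/665 + (24/665)*(1024/225)) - 400828 = (2654/665 + 8192/49875) - 400828 = 29606/7125 - 400828 = -2855869894/7125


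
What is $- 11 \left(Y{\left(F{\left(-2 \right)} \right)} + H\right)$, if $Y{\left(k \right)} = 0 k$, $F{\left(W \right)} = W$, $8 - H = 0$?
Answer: $-88$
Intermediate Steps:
$H = 8$ ($H = 8 - 0 = 8 + 0 = 8$)
$Y{\left(k \right)} = 0$
$- 11 \left(Y{\left(F{\left(-2 \right)} \right)} + H\right) = - 11 \left(0 + 8\right) = \left(-11\right) 8 = -88$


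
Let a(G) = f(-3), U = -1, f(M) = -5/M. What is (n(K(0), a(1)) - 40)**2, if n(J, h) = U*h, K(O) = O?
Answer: 15625/9 ≈ 1736.1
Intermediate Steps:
a(G) = 5/3 (a(G) = -5/(-3) = -5*(-1/3) = 5/3)
n(J, h) = -h
(n(K(0), a(1)) - 40)**2 = (-1*5/3 - 40)**2 = (-5/3 - 40)**2 = (-125/3)**2 = 15625/9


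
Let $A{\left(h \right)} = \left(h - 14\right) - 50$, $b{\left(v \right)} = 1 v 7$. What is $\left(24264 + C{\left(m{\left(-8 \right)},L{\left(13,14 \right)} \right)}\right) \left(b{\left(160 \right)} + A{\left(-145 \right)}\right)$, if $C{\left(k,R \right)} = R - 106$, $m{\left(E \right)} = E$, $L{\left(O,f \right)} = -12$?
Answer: $21997006$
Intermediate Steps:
$b{\left(v \right)} = 7 v$ ($b{\left(v \right)} = v 7 = 7 v$)
$A{\left(h \right)} = -64 + h$ ($A{\left(h \right)} = \left(-14 + h\right) - 50 = -64 + h$)
$C{\left(k,R \right)} = -106 + R$ ($C{\left(k,R \right)} = R - 106 = -106 + R$)
$\left(24264 + C{\left(m{\left(-8 \right)},L{\left(13,14 \right)} \right)}\right) \left(b{\left(160 \right)} + A{\left(-145 \right)}\right) = \left(24264 - 118\right) \left(7 \cdot 160 - 209\right) = \left(24264 - 118\right) \left(1120 - 209\right) = 24146 \cdot 911 = 21997006$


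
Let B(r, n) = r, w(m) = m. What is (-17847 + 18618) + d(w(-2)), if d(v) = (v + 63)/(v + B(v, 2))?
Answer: 3023/4 ≈ 755.75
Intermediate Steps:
d(v) = (63 + v)/(2*v) (d(v) = (v + 63)/(v + v) = (63 + v)/((2*v)) = (63 + v)*(1/(2*v)) = (63 + v)/(2*v))
(-17847 + 18618) + d(w(-2)) = (-17847 + 18618) + (½)*(63 - 2)/(-2) = 771 + (½)*(-½)*61 = 771 - 61/4 = 3023/4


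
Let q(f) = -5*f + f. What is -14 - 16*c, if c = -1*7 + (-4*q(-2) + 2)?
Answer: 578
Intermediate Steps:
q(f) = -4*f
c = -37 (c = -1*7 + (-(-16)*(-2) + 2) = -7 + (-4*8 + 2) = -7 + (-32 + 2) = -7 - 30 = -37)
-14 - 16*c = -14 - 16*(-37) = -14 + 592 = 578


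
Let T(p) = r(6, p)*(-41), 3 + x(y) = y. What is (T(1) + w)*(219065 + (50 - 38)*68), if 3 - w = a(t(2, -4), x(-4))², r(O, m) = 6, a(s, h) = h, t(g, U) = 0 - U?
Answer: -64205252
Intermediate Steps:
t(g, U) = -U
x(y) = -3 + y
w = -46 (w = 3 - (-3 - 4)² = 3 - 1*(-7)² = 3 - 1*49 = 3 - 49 = -46)
T(p) = -246 (T(p) = 6*(-41) = -246)
(T(1) + w)*(219065 + (50 - 38)*68) = (-246 - 46)*(219065 + (50 - 38)*68) = -292*(219065 + 12*68) = -292*(219065 + 816) = -292*219881 = -64205252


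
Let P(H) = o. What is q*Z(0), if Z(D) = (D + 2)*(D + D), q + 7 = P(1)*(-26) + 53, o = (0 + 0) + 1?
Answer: 0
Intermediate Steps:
o = 1 (o = 0 + 1 = 1)
P(H) = 1
q = 20 (q = -7 + (1*(-26) + 53) = -7 + (-26 + 53) = -7 + 27 = 20)
Z(D) = 2*D*(2 + D) (Z(D) = (2 + D)*(2*D) = 2*D*(2 + D))
q*Z(0) = 20*(2*0*(2 + 0)) = 20*(2*0*2) = 20*0 = 0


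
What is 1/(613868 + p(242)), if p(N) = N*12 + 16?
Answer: 1/616788 ≈ 1.6213e-6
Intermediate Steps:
p(N) = 16 + 12*N (p(N) = 12*N + 16 = 16 + 12*N)
1/(613868 + p(242)) = 1/(613868 + (16 + 12*242)) = 1/(613868 + (16 + 2904)) = 1/(613868 + 2920) = 1/616788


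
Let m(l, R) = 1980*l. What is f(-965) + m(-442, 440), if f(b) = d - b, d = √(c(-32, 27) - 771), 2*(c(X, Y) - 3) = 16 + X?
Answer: -874195 + 2*I*√194 ≈ -8.742e+5 + 27.857*I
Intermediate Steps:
c(X, Y) = 11 + X/2 (c(X, Y) = 3 + (16 + X)/2 = 3 + (8 + X/2) = 11 + X/2)
d = 2*I*√194 (d = √((11 + (½)*(-32)) - 771) = √((11 - 16) - 771) = √(-5 - 771) = √(-776) = 2*I*√194 ≈ 27.857*I)
f(b) = -b + 2*I*√194 (f(b) = 2*I*√194 - b = -b + 2*I*√194)
f(-965) + m(-442, 440) = (-1*(-965) + 2*I*√194) + 1980*(-442) = (965 + 2*I*√194) - 875160 = -874195 + 2*I*√194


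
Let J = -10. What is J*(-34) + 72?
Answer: 412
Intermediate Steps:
J*(-34) + 72 = -10*(-34) + 72 = 340 + 72 = 412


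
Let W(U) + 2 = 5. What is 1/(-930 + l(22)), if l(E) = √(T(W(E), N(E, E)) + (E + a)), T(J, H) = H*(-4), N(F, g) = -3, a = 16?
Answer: -93/86485 - √2/172970 ≈ -0.0010835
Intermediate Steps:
W(U) = 3 (W(U) = -2 + 5 = 3)
T(J, H) = -4*H
l(E) = √(28 + E) (l(E) = √(-4*(-3) + (E + 16)) = √(12 + (16 + E)) = √(28 + E))
1/(-930 + l(22)) = 1/(-930 + √(28 + 22)) = 1/(-930 + √50) = 1/(-930 + 5*√2)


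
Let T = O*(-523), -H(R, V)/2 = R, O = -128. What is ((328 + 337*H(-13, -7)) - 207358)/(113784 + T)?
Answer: -49567/45182 ≈ -1.0971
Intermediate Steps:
H(R, V) = -2*R
T = 66944 (T = -128*(-523) = 66944)
((328 + 337*H(-13, -7)) - 207358)/(113784 + T) = ((328 + 337*(-2*(-13))) - 207358)/(113784 + 66944) = ((328 + 337*26) - 207358)/180728 = ((328 + 8762) - 207358)*(1/180728) = (9090 - 207358)*(1/180728) = -198268*1/180728 = -49567/45182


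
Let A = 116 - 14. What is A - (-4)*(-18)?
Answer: 30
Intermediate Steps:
A = 102
A - (-4)*(-18) = 102 - (-4)*(-18) = 102 - 1*72 = 102 - 72 = 30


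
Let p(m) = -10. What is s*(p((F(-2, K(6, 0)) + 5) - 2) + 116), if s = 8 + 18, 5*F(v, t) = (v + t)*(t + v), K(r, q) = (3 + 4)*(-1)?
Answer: 2756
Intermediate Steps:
K(r, q) = -7 (K(r, q) = 7*(-1) = -7)
F(v, t) = (t + v)²/5 (F(v, t) = ((v + t)*(t + v))/5 = ((t + v)*(t + v))/5 = (t + v)²/5)
s = 26
s*(p((F(-2, K(6, 0)) + 5) - 2) + 116) = 26*(-10 + 116) = 26*106 = 2756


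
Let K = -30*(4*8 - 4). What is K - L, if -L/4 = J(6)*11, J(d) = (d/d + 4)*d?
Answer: 480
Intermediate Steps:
J(d) = 5*d (J(d) = (1 + 4)*d = 5*d)
K = -840 (K = -30*(32 - 4) = -30*28 = -840)
L = -1320 (L = -4*5*6*11 = -120*11 = -4*330 = -1320)
K - L = -840 - 1*(-1320) = -840 + 1320 = 480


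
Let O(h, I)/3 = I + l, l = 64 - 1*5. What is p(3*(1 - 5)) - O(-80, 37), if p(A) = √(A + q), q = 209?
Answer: -288 + √197 ≈ -273.96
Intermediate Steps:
p(A) = √(209 + A) (p(A) = √(A + 209) = √(209 + A))
l = 59 (l = 64 - 5 = 59)
O(h, I) = 177 + 3*I (O(h, I) = 3*(I + 59) = 3*(59 + I) = 177 + 3*I)
p(3*(1 - 5)) - O(-80, 37) = √(209 + 3*(1 - 5)) - (177 + 3*37) = √(209 + 3*(-4)) - (177 + 111) = √(209 - 12) - 1*288 = √197 - 288 = -288 + √197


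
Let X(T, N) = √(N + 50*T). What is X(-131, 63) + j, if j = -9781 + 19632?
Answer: 9851 + I*√6487 ≈ 9851.0 + 80.542*I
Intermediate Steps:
j = 9851
X(-131, 63) + j = √(63 + 50*(-131)) + 9851 = √(63 - 6550) + 9851 = √(-6487) + 9851 = I*√6487 + 9851 = 9851 + I*√6487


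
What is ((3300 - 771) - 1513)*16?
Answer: 16256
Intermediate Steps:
((3300 - 771) - 1513)*16 = (2529 - 1513)*16 = 1016*16 = 16256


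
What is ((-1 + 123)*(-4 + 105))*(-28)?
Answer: -345016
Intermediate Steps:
((-1 + 123)*(-4 + 105))*(-28) = (122*101)*(-28) = 12322*(-28) = -345016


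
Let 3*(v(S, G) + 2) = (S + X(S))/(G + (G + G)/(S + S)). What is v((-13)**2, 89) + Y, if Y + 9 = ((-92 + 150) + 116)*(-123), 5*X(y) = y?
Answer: -809918164/37825 ≈ -21412.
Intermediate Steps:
X(y) = y/5
v(S, G) = -2 + 2*S/(5*(G + G/S)) (v(S, G) = -2 + ((S + S/5)/(G + (G + G)/(S + S)))/3 = -2 + ((6*S/5)/(G + (2*G)/((2*S))))/3 = -2 + ((6*S/5)/(G + (2*G)*(1/(2*S))))/3 = -2 + ((6*S/5)/(G + G/S))/3 = -2 + (6*S/(5*(G + G/S)))/3 = -2 + 2*S/(5*(G + G/S)))
Y = -21411 (Y = -9 + ((-92 + 150) + 116)*(-123) = -9 + (58 + 116)*(-123) = -9 + 174*(-123) = -9 - 21402 = -21411)
v((-13)**2, 89) + Y = (2/5)*(((-13)**2)**2 - 5*89 - 5*89*(-13)**2)/(89*(1 + (-13)**2)) - 21411 = (2/5)*(1/89)*(169**2 - 445 - 5*89*169)/(1 + 169) - 21411 = (2/5)*(1/89)*(28561 - 445 - 75205)/170 - 21411 = (2/5)*(1/89)*(1/170)*(-47089) - 21411 = -47089/37825 - 21411 = -809918164/37825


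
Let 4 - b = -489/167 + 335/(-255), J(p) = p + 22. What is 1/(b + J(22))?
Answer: 8517/444944 ≈ 0.019142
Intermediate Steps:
J(p) = 22 + p
b = 70196/8517 (b = 4 - (-489/167 + 335/(-255)) = 4 - (-489*1/167 + 335*(-1/255)) = 4 - (-489/167 - 67/51) = 4 - 1*(-36128/8517) = 4 + 36128/8517 = 70196/8517 ≈ 8.2419)
1/(b + J(22)) = 1/(70196/8517 + (22 + 22)) = 1/(70196/8517 + 44) = 1/(444944/8517) = 8517/444944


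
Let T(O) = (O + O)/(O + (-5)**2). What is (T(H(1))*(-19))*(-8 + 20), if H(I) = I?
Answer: -228/13 ≈ -17.538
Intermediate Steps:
T(O) = 2*O/(25 + O) (T(O) = (2*O)/(O + 25) = (2*O)/(25 + O) = 2*O/(25 + O))
(T(H(1))*(-19))*(-8 + 20) = ((2*1/(25 + 1))*(-19))*(-8 + 20) = ((2*1/26)*(-19))*12 = ((2*1*(1/26))*(-19))*12 = ((1/13)*(-19))*12 = -19/13*12 = -228/13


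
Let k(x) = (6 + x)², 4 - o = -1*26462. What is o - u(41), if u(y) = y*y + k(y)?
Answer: 22576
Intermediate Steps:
o = 26466 (o = 4 - (-1)*26462 = 4 - 1*(-26462) = 4 + 26462 = 26466)
u(y) = y² + (6 + y)² (u(y) = y*y + (6 + y)² = y² + (6 + y)²)
o - u(41) = 26466 - (41² + (6 + 41)²) = 26466 - (1681 + 47²) = 26466 - (1681 + 2209) = 26466 - 1*3890 = 26466 - 3890 = 22576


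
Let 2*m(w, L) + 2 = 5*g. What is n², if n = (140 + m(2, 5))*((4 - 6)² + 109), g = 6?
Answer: 302829604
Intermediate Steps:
m(w, L) = 14 (m(w, L) = -1 + (5*6)/2 = -1 + (½)*30 = -1 + 15 = 14)
n = 17402 (n = (140 + 14)*((4 - 6)² + 109) = 154*((-2)² + 109) = 154*(4 + 109) = 154*113 = 17402)
n² = 17402² = 302829604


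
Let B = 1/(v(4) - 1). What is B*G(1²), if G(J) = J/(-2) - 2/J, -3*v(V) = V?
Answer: 15/14 ≈ 1.0714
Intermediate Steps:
v(V) = -V/3
G(J) = -2/J - J/2 (G(J) = J*(-½) - 2/J = -J/2 - 2/J = -2/J - J/2)
B = -3/7 (B = 1/(-⅓*4 - 1) = 1/(-4/3 - 1) = 1/(-7/3) = -3/7 ≈ -0.42857)
B*G(1²) = -3*(-2/(1²) - ½*1²)/7 = -3*(-2/1 - ½*1)/7 = -3*(-2*1 - ½)/7 = -3*(-2 - ½)/7 = -3/7*(-5/2) = 15/14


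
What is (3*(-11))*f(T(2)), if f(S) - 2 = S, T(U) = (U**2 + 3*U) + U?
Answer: -462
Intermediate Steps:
T(U) = U**2 + 4*U
f(S) = 2 + S
(3*(-11))*f(T(2)) = (3*(-11))*(2 + 2*(4 + 2)) = -33*(2 + 2*6) = -33*(2 + 12) = -33*14 = -462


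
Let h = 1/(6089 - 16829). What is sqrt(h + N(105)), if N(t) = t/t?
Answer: sqrt(28834215)/5370 ≈ 0.99995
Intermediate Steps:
N(t) = 1
h = -1/10740 (h = 1/(-10740) = -1/10740 ≈ -9.3110e-5)
sqrt(h + N(105)) = sqrt(-1/10740 + 1) = sqrt(10739/10740) = sqrt(28834215)/5370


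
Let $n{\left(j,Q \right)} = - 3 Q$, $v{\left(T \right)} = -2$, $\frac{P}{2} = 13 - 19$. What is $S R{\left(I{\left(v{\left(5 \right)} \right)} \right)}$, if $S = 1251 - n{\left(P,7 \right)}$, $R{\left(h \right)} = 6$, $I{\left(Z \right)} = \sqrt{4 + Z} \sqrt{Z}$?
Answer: $7632$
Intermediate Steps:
$P = -12$ ($P = 2 \left(13 - 19\right) = 2 \left(-6\right) = -12$)
$I{\left(Z \right)} = \sqrt{Z} \sqrt{4 + Z}$
$S = 1272$ ($S = 1251 - \left(-3\right) 7 = 1251 - -21 = 1251 + 21 = 1272$)
$S R{\left(I{\left(v{\left(5 \right)} \right)} \right)} = 1272 \cdot 6 = 7632$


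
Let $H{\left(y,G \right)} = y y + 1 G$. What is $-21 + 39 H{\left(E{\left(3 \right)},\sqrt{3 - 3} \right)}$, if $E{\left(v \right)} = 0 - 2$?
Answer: $135$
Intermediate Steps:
$E{\left(v \right)} = -2$ ($E{\left(v \right)} = 0 - 2 = -2$)
$H{\left(y,G \right)} = G + y^{2}$ ($H{\left(y,G \right)} = y^{2} + G = G + y^{2}$)
$-21 + 39 H{\left(E{\left(3 \right)},\sqrt{3 - 3} \right)} = -21 + 39 \left(\sqrt{3 - 3} + \left(-2\right)^{2}\right) = -21 + 39 \left(\sqrt{0} + 4\right) = -21 + 39 \left(0 + 4\right) = -21 + 39 \cdot 4 = -21 + 156 = 135$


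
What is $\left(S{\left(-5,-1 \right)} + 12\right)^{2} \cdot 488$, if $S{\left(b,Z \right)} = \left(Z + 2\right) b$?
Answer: $23912$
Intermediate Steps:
$S{\left(b,Z \right)} = b \left(2 + Z\right)$ ($S{\left(b,Z \right)} = \left(2 + Z\right) b = b \left(2 + Z\right)$)
$\left(S{\left(-5,-1 \right)} + 12\right)^{2} \cdot 488 = \left(- 5 \left(2 - 1\right) + 12\right)^{2} \cdot 488 = \left(\left(-5\right) 1 + 12\right)^{2} \cdot 488 = \left(-5 + 12\right)^{2} \cdot 488 = 7^{2} \cdot 488 = 49 \cdot 488 = 23912$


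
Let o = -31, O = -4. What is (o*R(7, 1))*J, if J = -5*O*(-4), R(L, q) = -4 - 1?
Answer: -12400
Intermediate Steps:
R(L, q) = -5
J = -80 (J = -5*(-4)*(-4) = 20*(-4) = -80)
(o*R(7, 1))*J = -31*(-5)*(-80) = 155*(-80) = -12400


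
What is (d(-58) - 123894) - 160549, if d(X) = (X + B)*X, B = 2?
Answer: -281195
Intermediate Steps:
d(X) = X*(2 + X) (d(X) = (X + 2)*X = (2 + X)*X = X*(2 + X))
(d(-58) - 123894) - 160549 = (-58*(2 - 58) - 123894) - 160549 = (-58*(-56) - 123894) - 160549 = (3248 - 123894) - 160549 = -120646 - 160549 = -281195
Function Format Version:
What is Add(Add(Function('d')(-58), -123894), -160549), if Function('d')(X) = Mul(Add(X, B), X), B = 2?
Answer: -281195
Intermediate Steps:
Function('d')(X) = Mul(X, Add(2, X)) (Function('d')(X) = Mul(Add(X, 2), X) = Mul(Add(2, X), X) = Mul(X, Add(2, X)))
Add(Add(Function('d')(-58), -123894), -160549) = Add(Add(Mul(-58, Add(2, -58)), -123894), -160549) = Add(Add(Mul(-58, -56), -123894), -160549) = Add(Add(3248, -123894), -160549) = Add(-120646, -160549) = -281195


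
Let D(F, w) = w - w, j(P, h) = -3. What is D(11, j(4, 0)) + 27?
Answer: 27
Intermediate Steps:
D(F, w) = 0
D(11, j(4, 0)) + 27 = 0 + 27 = 27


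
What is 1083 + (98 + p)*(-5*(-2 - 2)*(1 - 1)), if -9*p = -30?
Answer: 1083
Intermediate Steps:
p = 10/3 (p = -1/9*(-30) = 10/3 ≈ 3.3333)
1083 + (98 + p)*(-5*(-2 - 2)*(1 - 1)) = 1083 + (98 + 10/3)*(-5*(-2 - 2)*(1 - 1)) = 1083 + 304*(-(-20)*0)/3 = 1083 + 304*(-5*0)/3 = 1083 + (304/3)*0 = 1083 + 0 = 1083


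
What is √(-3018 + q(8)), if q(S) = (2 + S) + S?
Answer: 10*I*√30 ≈ 54.772*I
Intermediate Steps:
q(S) = 2 + 2*S
√(-3018 + q(8)) = √(-3018 + (2 + 2*8)) = √(-3018 + (2 + 16)) = √(-3018 + 18) = √(-3000) = 10*I*√30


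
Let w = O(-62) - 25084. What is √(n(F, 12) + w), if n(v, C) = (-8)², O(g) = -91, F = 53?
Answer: I*√25111 ≈ 158.46*I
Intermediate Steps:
n(v, C) = 64
w = -25175 (w = -91 - 25084 = -25175)
√(n(F, 12) + w) = √(64 - 25175) = √(-25111) = I*√25111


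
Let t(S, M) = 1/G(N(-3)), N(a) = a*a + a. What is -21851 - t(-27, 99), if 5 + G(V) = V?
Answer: -21852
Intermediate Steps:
N(a) = a + a**2 (N(a) = a**2 + a = a + a**2)
G(V) = -5 + V
t(S, M) = 1 (t(S, M) = 1/(-5 - 3*(1 - 3)) = 1/(-5 - 3*(-2)) = 1/(-5 + 6) = 1/1 = 1)
-21851 - t(-27, 99) = -21851 - 1*1 = -21851 - 1 = -21852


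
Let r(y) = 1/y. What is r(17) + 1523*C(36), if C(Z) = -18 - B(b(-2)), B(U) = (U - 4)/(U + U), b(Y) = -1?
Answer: -1061529/34 ≈ -31221.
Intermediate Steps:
B(U) = (-4 + U)/(2*U) (B(U) = (-4 + U)/((2*U)) = (-4 + U)*(1/(2*U)) = (-4 + U)/(2*U))
C(Z) = -41/2 (C(Z) = -18 - (-4 - 1)/(2*(-1)) = -18 - (-1)*(-5)/2 = -18 - 1*5/2 = -18 - 5/2 = -41/2)
r(17) + 1523*C(36) = 1/17 + 1523*(-41/2) = 1/17 - 62443/2 = -1061529/34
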